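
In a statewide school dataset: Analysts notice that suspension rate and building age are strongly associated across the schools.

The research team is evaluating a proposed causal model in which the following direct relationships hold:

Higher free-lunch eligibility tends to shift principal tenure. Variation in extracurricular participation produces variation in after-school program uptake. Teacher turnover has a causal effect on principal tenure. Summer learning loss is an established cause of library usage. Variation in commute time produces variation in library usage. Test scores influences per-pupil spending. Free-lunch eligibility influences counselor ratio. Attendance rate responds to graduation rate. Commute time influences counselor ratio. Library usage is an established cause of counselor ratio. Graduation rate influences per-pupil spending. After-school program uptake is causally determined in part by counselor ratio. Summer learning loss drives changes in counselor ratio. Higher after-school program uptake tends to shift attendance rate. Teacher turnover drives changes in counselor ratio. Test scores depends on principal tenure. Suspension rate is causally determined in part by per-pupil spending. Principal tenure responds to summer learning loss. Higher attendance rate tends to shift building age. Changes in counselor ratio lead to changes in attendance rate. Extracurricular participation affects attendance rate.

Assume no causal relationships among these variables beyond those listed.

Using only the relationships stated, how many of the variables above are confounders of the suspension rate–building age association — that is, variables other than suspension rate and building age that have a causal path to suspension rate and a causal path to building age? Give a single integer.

The common causes are: free-lunch eligibility (to suspension rate via free-lunch eligibility → principal tenure → test scores → per-pupil spending → suspension rate; to building age via free-lunch eligibility → counselor ratio → attendance rate → building age); graduation rate (to suspension rate via graduation rate → per-pupil spending → suspension rate; to building age via graduation rate → attendance rate → building age); summer learning loss (to suspension rate via summer learning loss → principal tenure → test scores → per-pupil spending → suspension rate; to building age via summer learning loss → counselor ratio → attendance rate → building age); teacher turnover (to suspension rate via teacher turnover → principal tenure → test scores → per-pupil spending → suspension rate; to building age via teacher turnover → counselor ratio → attendance rate → building age).
Every other variable lacks a causal path to at least one of suspension rate and building age.

4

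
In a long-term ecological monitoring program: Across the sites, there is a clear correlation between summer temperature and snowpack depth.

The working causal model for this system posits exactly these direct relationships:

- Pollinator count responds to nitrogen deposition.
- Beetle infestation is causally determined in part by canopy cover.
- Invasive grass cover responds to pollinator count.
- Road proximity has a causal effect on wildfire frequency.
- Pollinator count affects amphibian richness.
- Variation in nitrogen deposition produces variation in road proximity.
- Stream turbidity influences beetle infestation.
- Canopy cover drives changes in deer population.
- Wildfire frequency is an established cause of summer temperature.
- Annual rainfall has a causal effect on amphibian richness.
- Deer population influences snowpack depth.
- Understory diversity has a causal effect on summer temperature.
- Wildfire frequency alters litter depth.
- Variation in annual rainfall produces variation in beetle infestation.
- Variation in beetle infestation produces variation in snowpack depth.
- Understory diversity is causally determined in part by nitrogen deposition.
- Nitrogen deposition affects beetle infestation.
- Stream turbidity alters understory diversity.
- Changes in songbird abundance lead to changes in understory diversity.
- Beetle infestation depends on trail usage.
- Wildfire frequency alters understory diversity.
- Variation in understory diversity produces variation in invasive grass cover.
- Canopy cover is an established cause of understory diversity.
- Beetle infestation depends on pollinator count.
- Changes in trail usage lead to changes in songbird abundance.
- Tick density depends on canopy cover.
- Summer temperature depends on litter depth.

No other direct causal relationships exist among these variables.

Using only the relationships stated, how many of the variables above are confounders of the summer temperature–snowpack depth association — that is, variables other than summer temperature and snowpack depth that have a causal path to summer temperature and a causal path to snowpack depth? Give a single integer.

4

The common causes are: canopy cover (to summer temperature via canopy cover → understory diversity → summer temperature; to snowpack depth via canopy cover → beetle infestation → snowpack depth); nitrogen deposition (to summer temperature via nitrogen deposition → understory diversity → summer temperature; to snowpack depth via nitrogen deposition → beetle infestation → snowpack depth); stream turbidity (to summer temperature via stream turbidity → understory diversity → summer temperature; to snowpack depth via stream turbidity → beetle infestation → snowpack depth); trail usage (to summer temperature via trail usage → songbird abundance → understory diversity → summer temperature; to snowpack depth via trail usage → beetle infestation → snowpack depth).
Every other variable lacks a causal path to at least one of summer temperature and snowpack depth.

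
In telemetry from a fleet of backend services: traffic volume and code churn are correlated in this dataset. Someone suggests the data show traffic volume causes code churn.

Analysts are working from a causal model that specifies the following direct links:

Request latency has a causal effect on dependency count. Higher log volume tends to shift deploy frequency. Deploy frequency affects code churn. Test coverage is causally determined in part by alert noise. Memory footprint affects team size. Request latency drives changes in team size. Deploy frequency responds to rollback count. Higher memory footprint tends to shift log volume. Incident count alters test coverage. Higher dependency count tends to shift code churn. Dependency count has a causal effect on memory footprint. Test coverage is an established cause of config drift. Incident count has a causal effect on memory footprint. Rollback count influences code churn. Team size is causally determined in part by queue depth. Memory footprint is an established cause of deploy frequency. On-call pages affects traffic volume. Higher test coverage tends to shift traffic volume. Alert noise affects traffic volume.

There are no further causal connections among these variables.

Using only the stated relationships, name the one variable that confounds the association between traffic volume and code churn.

incident count

Incident count has a causal path to traffic volume (incident count → test coverage → traffic volume) and a separate causal path to code churn (incident count → memory footprint → deploy frequency → code churn), so it is a common cause of both.
No stated relationship gives traffic volume a causal route to code churn, so the correlation is explained by the shared upstream cause rather than a direct effect.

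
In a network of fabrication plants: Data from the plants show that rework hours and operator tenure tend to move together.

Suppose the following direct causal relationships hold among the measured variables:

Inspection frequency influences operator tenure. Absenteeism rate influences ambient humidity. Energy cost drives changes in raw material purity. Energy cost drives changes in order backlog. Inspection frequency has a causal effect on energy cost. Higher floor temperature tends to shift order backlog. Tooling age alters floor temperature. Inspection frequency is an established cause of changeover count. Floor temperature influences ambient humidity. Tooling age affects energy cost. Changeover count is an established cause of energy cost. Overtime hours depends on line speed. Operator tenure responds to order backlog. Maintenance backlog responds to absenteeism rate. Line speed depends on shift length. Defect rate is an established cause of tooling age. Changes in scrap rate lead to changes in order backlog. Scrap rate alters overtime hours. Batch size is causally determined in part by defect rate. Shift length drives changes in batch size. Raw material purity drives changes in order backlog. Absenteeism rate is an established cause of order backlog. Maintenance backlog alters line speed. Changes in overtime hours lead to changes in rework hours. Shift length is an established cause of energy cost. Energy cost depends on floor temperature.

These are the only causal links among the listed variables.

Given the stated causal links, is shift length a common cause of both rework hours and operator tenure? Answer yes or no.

Shift length has a causal path to rework hours (shift length → line speed → overtime hours → rework hours) and to operator tenure (shift length → energy cost → order backlog → operator tenure), so it is a common cause of both — a confounder.

yes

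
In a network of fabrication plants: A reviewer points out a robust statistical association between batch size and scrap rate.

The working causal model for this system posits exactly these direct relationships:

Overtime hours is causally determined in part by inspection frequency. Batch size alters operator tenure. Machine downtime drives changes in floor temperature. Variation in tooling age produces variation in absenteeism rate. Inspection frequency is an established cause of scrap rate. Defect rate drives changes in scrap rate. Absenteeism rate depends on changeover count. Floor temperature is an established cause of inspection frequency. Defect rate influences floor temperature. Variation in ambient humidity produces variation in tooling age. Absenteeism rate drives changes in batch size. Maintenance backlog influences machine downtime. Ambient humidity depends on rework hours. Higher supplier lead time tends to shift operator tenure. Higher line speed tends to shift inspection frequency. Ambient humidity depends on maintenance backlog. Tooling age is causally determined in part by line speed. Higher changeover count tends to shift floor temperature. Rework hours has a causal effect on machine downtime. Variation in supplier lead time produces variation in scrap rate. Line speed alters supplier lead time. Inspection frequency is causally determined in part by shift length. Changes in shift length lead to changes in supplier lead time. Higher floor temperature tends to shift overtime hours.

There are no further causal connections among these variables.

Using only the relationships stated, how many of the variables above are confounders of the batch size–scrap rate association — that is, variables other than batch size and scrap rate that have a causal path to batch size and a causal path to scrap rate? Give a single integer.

The common causes are: changeover count (to batch size via changeover count → absenteeism rate → batch size; to scrap rate via changeover count → floor temperature → inspection frequency → scrap rate); line speed (to batch size via line speed → tooling age → absenteeism rate → batch size; to scrap rate via line speed → inspection frequency → scrap rate); maintenance backlog (to batch size via maintenance backlog → ambient humidity → tooling age → absenteeism rate → batch size; to scrap rate via maintenance backlog → machine downtime → floor temperature → inspection frequency → scrap rate); rework hours (to batch size via rework hours → ambient humidity → tooling age → absenteeism rate → batch size; to scrap rate via rework hours → machine downtime → floor temperature → inspection frequency → scrap rate).
Every other variable lacks a causal path to at least one of batch size and scrap rate.

4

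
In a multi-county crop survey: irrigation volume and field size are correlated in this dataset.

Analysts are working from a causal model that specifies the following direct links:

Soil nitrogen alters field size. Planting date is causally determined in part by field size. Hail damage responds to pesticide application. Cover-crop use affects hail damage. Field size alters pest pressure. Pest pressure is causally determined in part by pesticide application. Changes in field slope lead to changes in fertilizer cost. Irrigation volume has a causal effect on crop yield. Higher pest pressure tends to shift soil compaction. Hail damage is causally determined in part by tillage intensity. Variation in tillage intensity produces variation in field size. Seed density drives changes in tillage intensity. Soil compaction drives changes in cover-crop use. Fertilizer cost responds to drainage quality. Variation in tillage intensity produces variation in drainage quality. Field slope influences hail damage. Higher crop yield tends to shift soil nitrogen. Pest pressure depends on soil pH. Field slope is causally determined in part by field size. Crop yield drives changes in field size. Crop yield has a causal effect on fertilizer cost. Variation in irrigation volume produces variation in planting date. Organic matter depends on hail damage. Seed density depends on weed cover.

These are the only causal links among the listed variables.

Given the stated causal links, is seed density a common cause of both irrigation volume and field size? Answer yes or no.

no

Seed density has no stated causal path to irrigation volume. A confounder must cause both variables, so seed density does not qualify.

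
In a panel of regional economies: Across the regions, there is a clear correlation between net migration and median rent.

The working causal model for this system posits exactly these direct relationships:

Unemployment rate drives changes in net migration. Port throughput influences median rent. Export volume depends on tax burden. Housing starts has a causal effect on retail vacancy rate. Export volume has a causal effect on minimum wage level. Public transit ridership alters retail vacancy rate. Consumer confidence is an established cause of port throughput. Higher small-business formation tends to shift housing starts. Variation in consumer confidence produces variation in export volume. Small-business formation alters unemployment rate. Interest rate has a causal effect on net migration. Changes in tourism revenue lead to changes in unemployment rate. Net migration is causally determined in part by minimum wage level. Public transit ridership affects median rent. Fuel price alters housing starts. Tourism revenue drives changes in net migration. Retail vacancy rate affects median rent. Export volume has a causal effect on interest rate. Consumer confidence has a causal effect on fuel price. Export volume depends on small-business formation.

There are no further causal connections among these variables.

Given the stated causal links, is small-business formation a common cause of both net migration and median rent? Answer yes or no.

yes

Small-business formation has a causal path to net migration (small-business formation → unemployment rate → net migration) and to median rent (small-business formation → housing starts → retail vacancy rate → median rent), so it is a common cause of both — a confounder.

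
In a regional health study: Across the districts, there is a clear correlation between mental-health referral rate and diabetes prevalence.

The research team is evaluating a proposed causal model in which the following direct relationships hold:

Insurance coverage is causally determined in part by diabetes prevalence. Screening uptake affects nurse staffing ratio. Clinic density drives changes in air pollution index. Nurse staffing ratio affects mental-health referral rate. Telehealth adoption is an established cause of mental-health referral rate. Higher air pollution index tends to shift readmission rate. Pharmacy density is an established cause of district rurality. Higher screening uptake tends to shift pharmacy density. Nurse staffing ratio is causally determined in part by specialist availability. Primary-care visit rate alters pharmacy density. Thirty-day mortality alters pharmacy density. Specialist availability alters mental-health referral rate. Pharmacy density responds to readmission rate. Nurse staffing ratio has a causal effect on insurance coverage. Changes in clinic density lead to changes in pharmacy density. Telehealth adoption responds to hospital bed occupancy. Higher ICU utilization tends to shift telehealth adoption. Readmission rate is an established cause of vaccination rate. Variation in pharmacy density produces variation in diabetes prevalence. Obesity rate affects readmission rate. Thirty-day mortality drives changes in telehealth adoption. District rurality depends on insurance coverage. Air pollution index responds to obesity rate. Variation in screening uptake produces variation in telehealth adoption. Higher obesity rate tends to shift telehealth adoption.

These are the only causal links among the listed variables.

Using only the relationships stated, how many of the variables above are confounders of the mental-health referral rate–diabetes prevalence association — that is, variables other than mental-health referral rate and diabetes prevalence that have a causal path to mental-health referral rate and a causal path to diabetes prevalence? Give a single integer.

3

The common causes are: obesity rate (to mental-health referral rate via obesity rate → telehealth adoption → mental-health referral rate; to diabetes prevalence via obesity rate → readmission rate → pharmacy density → diabetes prevalence); screening uptake (to mental-health referral rate via screening uptake → nurse staffing ratio → mental-health referral rate; to diabetes prevalence via screening uptake → pharmacy density → diabetes prevalence); thirty-day mortality (to mental-health referral rate via thirty-day mortality → telehealth adoption → mental-health referral rate; to diabetes prevalence via thirty-day mortality → pharmacy density → diabetes prevalence).
Every other variable lacks a causal path to at least one of mental-health referral rate and diabetes prevalence.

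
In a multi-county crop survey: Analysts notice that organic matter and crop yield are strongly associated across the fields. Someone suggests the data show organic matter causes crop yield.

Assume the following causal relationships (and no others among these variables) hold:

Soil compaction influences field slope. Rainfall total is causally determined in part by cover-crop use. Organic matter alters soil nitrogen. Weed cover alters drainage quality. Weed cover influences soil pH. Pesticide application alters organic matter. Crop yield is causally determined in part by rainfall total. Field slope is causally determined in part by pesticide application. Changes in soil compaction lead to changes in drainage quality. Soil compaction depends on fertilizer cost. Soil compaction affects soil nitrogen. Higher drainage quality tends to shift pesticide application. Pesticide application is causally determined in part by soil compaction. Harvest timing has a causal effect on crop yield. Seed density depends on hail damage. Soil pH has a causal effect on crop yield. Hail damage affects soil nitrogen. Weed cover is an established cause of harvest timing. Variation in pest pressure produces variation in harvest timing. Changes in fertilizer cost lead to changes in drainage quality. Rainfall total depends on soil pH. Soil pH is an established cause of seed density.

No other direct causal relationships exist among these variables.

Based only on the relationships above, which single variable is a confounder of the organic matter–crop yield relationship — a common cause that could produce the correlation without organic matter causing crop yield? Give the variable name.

weed cover

Weed cover has a causal path to organic matter (weed cover → drainage quality → pesticide application → organic matter) and a separate causal path to crop yield (weed cover → harvest timing → crop yield), so it is a common cause of both.
No stated relationship gives organic matter a causal route to crop yield, so the correlation is explained by the shared upstream cause rather than a direct effect.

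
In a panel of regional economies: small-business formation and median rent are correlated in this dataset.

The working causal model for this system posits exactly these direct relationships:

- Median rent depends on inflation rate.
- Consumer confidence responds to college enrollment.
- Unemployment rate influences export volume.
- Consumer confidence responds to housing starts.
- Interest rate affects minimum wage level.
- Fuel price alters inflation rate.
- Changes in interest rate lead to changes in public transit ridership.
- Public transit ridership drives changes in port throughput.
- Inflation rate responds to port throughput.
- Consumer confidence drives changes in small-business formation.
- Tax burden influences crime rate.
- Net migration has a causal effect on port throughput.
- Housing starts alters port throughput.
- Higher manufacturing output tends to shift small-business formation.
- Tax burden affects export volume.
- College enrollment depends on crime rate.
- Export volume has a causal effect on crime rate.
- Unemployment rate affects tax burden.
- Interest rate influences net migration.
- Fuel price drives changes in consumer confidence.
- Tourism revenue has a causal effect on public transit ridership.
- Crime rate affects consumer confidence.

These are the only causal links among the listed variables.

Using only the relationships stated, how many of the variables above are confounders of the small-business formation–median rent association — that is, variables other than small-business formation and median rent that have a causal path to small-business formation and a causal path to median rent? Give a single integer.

The common causes are: fuel price (to small-business formation via fuel price → consumer confidence → small-business formation; to median rent via fuel price → inflation rate → median rent); housing starts (to small-business formation via housing starts → consumer confidence → small-business formation; to median rent via housing starts → port throughput → inflation rate → median rent).
Every other variable lacks a causal path to at least one of small-business formation and median rent.

2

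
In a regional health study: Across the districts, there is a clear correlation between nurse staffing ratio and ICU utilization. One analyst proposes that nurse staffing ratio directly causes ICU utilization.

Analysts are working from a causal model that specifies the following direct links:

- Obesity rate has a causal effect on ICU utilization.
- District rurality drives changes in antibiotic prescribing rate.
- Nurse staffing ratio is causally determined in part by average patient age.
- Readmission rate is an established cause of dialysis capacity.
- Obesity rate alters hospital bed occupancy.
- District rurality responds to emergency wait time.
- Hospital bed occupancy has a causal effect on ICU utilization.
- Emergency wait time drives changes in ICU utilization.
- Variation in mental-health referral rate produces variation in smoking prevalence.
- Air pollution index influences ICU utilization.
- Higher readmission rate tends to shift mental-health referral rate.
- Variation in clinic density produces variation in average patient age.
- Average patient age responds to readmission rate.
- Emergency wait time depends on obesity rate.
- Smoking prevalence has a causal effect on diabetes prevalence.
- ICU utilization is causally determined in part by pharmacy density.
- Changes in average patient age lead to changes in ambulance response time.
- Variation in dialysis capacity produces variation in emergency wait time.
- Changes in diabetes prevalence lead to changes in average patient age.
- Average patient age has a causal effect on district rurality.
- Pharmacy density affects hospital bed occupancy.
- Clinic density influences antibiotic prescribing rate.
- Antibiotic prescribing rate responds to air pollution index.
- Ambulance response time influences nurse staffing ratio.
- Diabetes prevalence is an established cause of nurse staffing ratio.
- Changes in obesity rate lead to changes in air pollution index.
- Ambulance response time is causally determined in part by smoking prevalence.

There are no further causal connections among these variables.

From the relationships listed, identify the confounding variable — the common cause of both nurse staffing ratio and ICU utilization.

Readmission rate has a causal path to nurse staffing ratio (readmission rate → average patient age → nurse staffing ratio) and a separate causal path to ICU utilization (readmission rate → dialysis capacity → emergency wait time → ICU utilization), so it is a common cause of both.
No stated relationship gives nurse staffing ratio a causal route to ICU utilization, so the correlation is explained by the shared upstream cause rather than a direct effect.

readmission rate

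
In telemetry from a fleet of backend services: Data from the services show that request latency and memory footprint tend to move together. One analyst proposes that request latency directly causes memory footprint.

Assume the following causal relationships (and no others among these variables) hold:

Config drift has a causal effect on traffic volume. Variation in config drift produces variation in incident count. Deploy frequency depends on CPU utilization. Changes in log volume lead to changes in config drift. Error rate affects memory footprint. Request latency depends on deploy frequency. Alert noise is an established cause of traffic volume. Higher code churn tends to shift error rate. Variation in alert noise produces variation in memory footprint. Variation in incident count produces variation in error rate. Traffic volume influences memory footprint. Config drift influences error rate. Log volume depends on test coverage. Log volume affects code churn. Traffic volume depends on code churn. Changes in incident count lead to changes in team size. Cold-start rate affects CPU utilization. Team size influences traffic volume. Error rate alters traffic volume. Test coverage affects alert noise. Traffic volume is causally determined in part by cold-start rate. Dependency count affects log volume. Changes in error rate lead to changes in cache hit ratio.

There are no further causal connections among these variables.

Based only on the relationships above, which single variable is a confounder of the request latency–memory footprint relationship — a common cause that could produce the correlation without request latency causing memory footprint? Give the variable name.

Cold-start rate has a causal path to request latency (cold-start rate → CPU utilization → deploy frequency → request latency) and a separate causal path to memory footprint (cold-start rate → traffic volume → memory footprint), so it is a common cause of both.
No stated relationship gives request latency a causal route to memory footprint, so the correlation is explained by the shared upstream cause rather than a direct effect.

cold-start rate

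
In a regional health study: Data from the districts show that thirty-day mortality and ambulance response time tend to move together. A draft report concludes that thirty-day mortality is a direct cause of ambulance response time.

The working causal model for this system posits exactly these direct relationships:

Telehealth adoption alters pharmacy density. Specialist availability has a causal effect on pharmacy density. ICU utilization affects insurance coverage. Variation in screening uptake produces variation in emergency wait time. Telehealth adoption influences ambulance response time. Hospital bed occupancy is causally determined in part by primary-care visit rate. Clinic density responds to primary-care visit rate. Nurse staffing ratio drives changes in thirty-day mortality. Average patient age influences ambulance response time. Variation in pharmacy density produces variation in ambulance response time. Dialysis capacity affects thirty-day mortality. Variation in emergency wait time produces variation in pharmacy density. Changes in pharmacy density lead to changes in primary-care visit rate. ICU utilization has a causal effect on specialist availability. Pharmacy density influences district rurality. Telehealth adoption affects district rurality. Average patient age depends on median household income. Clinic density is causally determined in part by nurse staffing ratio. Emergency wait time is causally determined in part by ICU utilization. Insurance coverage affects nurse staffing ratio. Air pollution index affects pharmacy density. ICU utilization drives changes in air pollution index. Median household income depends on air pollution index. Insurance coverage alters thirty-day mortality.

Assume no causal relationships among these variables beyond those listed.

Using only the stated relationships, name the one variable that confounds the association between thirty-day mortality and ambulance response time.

ICU utilization has a causal path to thirty-day mortality (ICU utilization → insurance coverage → thirty-day mortality) and a separate causal path to ambulance response time (ICU utilization → air pollution index → pharmacy density → ambulance response time), so it is a common cause of both.
No stated relationship gives thirty-day mortality a causal route to ambulance response time, so the correlation is explained by the shared upstream cause rather than a direct effect.

ICU utilization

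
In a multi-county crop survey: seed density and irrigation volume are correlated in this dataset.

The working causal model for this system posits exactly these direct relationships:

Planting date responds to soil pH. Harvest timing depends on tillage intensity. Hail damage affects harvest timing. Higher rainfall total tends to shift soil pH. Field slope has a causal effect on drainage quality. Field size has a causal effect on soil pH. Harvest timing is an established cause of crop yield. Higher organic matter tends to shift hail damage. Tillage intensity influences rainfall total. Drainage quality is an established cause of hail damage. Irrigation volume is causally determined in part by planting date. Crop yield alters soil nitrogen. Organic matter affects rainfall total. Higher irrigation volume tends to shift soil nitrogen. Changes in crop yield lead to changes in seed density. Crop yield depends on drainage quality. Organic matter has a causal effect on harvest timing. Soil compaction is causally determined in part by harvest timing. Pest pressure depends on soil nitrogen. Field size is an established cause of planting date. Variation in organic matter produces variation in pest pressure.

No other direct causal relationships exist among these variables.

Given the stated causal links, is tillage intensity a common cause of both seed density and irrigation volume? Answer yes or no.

yes

Tillage intensity has a causal path to seed density (tillage intensity → harvest timing → crop yield → seed density) and to irrigation volume (tillage intensity → rainfall total → soil pH → planting date → irrigation volume), so it is a common cause of both — a confounder.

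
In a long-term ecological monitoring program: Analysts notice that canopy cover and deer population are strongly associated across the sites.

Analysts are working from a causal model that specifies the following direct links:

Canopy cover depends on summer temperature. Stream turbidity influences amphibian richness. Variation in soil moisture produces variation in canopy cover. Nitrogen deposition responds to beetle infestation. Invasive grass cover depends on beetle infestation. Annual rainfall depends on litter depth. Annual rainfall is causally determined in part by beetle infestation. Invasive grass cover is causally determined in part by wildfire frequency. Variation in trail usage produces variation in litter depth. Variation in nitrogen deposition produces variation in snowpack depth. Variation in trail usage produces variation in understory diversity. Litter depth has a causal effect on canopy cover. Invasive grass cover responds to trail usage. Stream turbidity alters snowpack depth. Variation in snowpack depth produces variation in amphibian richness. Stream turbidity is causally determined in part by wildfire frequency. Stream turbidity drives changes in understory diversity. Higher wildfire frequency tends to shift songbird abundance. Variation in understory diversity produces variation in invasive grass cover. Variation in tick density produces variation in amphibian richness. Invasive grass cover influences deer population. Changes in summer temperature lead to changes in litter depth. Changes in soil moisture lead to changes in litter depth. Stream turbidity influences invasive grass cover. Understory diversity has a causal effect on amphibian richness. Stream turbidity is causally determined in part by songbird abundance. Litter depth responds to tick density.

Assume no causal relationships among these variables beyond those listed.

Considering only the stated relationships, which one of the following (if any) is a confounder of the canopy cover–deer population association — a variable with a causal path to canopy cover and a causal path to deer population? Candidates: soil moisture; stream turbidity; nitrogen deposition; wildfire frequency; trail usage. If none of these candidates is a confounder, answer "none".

Trail usage causes canopy cover (trail usage → litter depth → canopy cover) and also causes deer population (trail usage → invasive grass cover → deer population); it is a common cause of both.
Each of the other candidates lacks a causal path to at least one of canopy cover and deer population, so they do not confound the relationship.

trail usage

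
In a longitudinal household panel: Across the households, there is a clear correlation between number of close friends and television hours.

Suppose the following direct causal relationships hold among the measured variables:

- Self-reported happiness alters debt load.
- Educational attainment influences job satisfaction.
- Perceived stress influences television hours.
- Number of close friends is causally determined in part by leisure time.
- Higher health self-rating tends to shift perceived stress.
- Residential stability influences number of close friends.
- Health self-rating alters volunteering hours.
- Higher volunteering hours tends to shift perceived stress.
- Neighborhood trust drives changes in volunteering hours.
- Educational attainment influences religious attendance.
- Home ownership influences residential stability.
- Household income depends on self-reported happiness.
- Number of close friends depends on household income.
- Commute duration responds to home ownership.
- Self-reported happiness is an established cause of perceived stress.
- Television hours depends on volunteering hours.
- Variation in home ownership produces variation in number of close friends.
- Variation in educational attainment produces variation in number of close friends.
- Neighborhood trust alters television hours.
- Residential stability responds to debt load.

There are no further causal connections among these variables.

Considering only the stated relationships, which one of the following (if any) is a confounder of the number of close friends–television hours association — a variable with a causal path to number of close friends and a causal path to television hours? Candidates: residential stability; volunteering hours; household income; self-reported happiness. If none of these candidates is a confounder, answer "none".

Self-reported happiness causes number of close friends (self-reported happiness → household income → number of close friends) and also causes television hours (self-reported happiness → perceived stress → television hours); it is a common cause of both.
Each of the other candidates lacks a causal path to at least one of number of close friends and television hours, so they do not confound the relationship.

self-reported happiness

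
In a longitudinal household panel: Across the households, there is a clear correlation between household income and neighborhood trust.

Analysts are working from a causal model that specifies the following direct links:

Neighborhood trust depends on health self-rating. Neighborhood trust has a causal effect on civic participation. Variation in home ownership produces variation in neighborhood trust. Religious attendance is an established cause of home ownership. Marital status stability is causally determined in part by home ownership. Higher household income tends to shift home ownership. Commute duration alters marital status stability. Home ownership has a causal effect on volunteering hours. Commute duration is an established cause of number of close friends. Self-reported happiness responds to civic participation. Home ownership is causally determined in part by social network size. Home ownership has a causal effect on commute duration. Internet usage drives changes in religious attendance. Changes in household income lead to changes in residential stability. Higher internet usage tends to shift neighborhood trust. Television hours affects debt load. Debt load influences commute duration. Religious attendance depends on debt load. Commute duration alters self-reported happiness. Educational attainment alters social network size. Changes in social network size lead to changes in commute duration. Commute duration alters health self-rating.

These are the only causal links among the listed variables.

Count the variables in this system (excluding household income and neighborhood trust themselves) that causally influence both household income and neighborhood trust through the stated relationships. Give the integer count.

0

No listed variable has a causal path to both household income and neighborhood trust, so there are no common causes.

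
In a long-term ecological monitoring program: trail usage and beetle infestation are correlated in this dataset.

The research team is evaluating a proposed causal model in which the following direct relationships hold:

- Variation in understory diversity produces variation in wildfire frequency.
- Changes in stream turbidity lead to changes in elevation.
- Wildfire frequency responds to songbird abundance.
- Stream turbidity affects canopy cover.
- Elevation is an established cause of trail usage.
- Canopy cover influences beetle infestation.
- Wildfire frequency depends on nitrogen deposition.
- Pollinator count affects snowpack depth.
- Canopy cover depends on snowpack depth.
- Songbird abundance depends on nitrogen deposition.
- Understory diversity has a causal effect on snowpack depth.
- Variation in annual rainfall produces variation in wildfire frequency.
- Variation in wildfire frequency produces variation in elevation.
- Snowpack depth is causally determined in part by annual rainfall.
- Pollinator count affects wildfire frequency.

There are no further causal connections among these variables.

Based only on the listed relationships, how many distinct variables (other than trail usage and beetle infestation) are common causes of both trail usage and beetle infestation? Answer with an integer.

The common causes are: annual rainfall (to trail usage via annual rainfall → wildfire frequency → elevation → trail usage; to beetle infestation via annual rainfall → snowpack depth → canopy cover → beetle infestation); pollinator count (to trail usage via pollinator count → wildfire frequency → elevation → trail usage; to beetle infestation via pollinator count → snowpack depth → canopy cover → beetle infestation); stream turbidity (to trail usage via stream turbidity → elevation → trail usage; to beetle infestation via stream turbidity → canopy cover → beetle infestation); understory diversity (to trail usage via understory diversity → wildfire frequency → elevation → trail usage; to beetle infestation via understory diversity → snowpack depth → canopy cover → beetle infestation).
Every other variable lacks a causal path to at least one of trail usage and beetle infestation.

4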